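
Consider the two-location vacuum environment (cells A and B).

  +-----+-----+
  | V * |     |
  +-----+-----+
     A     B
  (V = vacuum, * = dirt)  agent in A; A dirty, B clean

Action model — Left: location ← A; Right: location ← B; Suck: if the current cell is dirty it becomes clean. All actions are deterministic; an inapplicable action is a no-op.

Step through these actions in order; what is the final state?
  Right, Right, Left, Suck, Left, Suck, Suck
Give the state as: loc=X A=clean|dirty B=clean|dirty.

loc=A A=clean B=clean

[1] after Right: loc=B A=dirty B=clean
[2] after Right: loc=B A=dirty B=clean
[3] after Left: loc=A A=dirty B=clean
[4] after Suck: loc=A A=clean B=clean
[5] after Left: loc=A A=clean B=clean
[6] after Suck: loc=A A=clean B=clean
[7] after Suck: loc=A A=clean B=clean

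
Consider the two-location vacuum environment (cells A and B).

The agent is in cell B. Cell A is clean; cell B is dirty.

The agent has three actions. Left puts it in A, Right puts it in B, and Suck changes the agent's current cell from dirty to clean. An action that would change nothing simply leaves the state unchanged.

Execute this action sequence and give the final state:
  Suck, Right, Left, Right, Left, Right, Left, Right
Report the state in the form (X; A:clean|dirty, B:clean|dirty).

[1] after Suck: (B; A:clean, B:clean)
[2] after Right: (B; A:clean, B:clean)
[3] after Left: (A; A:clean, B:clean)
[4] after Right: (B; A:clean, B:clean)
[5] after Left: (A; A:clean, B:clean)
[6] after Right: (B; A:clean, B:clean)
[7] after Left: (A; A:clean, B:clean)
[8] after Right: (B; A:clean, B:clean)

(B; A:clean, B:clean)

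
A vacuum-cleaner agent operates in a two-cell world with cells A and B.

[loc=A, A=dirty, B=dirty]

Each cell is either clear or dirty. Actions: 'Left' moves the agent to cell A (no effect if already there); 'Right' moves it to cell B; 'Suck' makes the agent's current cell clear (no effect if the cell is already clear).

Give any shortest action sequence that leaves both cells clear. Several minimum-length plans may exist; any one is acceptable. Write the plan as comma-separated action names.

1) do Suck; now loc=A A=clear B=dirty
2) do Right; now loc=B A=clear B=dirty
3) do Suck; now loc=B A=clear B=clear
min 3: Suck A + move + Suck B

Suck, Right, Suck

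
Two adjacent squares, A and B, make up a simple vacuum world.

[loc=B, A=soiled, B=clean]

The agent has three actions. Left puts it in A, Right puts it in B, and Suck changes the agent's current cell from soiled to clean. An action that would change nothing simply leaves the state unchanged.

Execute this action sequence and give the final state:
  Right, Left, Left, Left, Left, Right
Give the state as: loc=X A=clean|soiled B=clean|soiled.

step 1/6 (Right): loc=B A=soiled B=clean
step 2/6 (Left): loc=A A=soiled B=clean
step 3/6 (Left): loc=A A=soiled B=clean
step 4/6 (Left): loc=A A=soiled B=clean
step 5/6 (Left): loc=A A=soiled B=clean
step 6/6 (Right): loc=B A=soiled B=clean

loc=B A=soiled B=clean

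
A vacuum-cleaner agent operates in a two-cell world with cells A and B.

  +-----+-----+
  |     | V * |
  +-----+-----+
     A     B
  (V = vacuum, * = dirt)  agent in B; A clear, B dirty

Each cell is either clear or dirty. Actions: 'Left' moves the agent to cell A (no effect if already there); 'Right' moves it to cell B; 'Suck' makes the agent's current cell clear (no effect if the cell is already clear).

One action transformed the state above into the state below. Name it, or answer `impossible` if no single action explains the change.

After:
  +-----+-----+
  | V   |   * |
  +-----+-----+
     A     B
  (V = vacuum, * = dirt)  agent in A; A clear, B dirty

Left

try  Left: <A|clear|dirty>  ← match
try Right: <B|clear|dirty>
try  Suck: <B|clear|clear>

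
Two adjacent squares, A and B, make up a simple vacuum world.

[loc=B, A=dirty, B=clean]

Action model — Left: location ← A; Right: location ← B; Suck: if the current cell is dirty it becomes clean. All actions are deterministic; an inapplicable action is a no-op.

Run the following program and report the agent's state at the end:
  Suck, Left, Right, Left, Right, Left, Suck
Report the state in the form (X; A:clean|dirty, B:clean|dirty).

(A; A:clean, B:clean)

[1] after Suck: (B; A:dirty, B:clean)
[2] after Left: (A; A:dirty, B:clean)
[3] after Right: (B; A:dirty, B:clean)
[4] after Left: (A; A:dirty, B:clean)
[5] after Right: (B; A:dirty, B:clean)
[6] after Left: (A; A:dirty, B:clean)
[7] after Suck: (A; A:clean, B:clean)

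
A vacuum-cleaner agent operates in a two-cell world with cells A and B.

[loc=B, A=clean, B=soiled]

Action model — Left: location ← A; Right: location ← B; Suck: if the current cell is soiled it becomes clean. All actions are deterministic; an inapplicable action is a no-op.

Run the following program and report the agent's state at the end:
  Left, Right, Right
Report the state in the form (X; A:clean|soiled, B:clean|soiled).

(B; A:clean, B:soiled)

t=1 Left ⇒ (A; A:clean, B:soiled)
t=2 Right ⇒ (B; A:clean, B:soiled)
t=3 Right ⇒ (B; A:clean, B:soiled)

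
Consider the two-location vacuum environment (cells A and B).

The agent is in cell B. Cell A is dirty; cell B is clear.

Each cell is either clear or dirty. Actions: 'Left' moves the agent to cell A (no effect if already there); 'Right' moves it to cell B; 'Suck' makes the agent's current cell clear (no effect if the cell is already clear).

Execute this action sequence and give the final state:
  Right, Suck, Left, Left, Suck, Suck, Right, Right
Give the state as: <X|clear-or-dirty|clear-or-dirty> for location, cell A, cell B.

[1] after Right: <B|dirty|clear>
[2] after Suck: <B|dirty|clear>
[3] after Left: <A|dirty|clear>
[4] after Left: <A|dirty|clear>
[5] after Suck: <A|clear|clear>
[6] after Suck: <A|clear|clear>
[7] after Right: <B|clear|clear>
[8] after Right: <B|clear|clear>

<B|clear|clear>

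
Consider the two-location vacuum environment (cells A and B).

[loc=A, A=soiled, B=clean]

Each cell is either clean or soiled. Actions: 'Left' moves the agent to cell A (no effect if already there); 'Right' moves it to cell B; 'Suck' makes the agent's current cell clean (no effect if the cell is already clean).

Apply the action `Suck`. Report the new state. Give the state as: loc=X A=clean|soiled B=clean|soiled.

loc=A A=clean B=clean

start: loc=A A=soiled B=clean
[1] after Suck: loc=A A=clean B=clean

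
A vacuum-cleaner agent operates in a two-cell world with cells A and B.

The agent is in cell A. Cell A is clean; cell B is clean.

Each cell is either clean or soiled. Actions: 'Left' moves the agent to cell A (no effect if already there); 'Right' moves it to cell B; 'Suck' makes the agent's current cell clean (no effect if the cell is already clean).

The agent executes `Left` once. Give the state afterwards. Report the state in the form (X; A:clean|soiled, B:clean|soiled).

start: (A; A:clean, B:clean)
[1] after Left: (A; A:clean, B:clean)

(A; A:clean, B:clean)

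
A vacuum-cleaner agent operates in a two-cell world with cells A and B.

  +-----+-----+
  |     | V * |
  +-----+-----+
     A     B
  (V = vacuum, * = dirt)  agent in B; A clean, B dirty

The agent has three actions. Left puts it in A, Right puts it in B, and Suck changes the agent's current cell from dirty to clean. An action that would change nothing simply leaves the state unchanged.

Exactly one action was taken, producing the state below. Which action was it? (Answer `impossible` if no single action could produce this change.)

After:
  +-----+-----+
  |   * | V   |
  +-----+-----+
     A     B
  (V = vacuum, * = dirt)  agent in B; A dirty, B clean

impossible

try  Left: loc=A A=clean B=dirty
try Right: loc=B A=clean B=dirty
try  Suck: loc=B A=clean B=clean
no single action produces the after-state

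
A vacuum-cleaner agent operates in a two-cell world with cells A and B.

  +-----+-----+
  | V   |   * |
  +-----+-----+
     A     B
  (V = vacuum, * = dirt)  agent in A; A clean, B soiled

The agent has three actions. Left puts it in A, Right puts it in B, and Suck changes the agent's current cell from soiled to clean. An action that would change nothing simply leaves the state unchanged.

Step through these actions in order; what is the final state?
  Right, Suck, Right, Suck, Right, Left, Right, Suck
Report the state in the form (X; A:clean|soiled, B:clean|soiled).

1. Right → (B; A:clean, B:soiled)
2. Suck → (B; A:clean, B:clean)
3. Right → (B; A:clean, B:clean)
4. Suck → (B; A:clean, B:clean)
5. Right → (B; A:clean, B:clean)
6. Left → (A; A:clean, B:clean)
7. Right → (B; A:clean, B:clean)
8. Suck → (B; A:clean, B:clean)

(B; A:clean, B:clean)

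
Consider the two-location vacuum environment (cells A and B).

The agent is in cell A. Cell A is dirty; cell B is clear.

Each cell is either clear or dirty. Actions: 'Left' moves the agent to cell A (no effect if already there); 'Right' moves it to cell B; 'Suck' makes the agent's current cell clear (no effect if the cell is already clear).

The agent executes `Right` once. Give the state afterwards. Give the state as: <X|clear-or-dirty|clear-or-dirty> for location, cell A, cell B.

<B|dirty|clear>

start: <A|dirty|clear>
1. Right → <B|dirty|clear>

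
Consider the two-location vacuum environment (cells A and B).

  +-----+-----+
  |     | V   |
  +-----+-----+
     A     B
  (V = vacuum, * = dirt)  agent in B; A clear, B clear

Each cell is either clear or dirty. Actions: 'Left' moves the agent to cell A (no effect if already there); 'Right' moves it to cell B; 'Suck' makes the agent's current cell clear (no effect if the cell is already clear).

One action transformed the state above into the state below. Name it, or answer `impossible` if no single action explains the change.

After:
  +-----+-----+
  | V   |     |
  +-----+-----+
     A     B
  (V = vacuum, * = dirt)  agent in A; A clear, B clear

try  Left: (A; A:clear, B:clear)  ← match
try Right: (B; A:clear, B:clear)
try  Suck: (B; A:clear, B:clear)

Left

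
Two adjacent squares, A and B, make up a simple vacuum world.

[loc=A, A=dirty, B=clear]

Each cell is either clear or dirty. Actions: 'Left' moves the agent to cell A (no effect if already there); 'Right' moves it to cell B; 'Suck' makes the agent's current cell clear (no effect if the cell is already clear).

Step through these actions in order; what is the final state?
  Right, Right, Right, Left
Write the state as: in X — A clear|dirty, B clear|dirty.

[1] after Right: in B — A dirty, B clear
[2] after Right: in B — A dirty, B clear
[3] after Right: in B — A dirty, B clear
[4] after Left: in A — A dirty, B clear

in A — A dirty, B clear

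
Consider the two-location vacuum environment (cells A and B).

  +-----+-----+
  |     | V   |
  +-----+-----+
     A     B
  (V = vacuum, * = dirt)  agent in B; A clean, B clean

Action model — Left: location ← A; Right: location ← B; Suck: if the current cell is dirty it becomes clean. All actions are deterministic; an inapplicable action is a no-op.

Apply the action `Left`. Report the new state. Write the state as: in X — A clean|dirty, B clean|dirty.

in A — A clean, B clean

start: in B — A clean, B clean
step 1/1 (Left): in A — A clean, B clean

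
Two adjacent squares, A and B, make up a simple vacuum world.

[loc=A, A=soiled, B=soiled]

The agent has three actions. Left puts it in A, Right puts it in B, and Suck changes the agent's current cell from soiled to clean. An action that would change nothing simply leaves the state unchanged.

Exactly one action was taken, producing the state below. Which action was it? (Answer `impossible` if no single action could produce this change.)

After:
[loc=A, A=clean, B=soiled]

try  Left: loc=A A=soiled B=soiled
try Right: loc=B A=soiled B=soiled
try  Suck: loc=A A=clean B=soiled  ← match

Suck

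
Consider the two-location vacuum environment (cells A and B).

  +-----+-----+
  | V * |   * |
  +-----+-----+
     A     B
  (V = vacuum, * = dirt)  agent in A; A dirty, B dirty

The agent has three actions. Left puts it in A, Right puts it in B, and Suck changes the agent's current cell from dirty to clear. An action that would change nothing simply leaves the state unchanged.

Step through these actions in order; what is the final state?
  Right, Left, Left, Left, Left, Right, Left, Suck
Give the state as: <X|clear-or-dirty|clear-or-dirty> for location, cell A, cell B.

1. Right → <B|dirty|dirty>
2. Left → <A|dirty|dirty>
3. Left → <A|dirty|dirty>
4. Left → <A|dirty|dirty>
5. Left → <A|dirty|dirty>
6. Right → <B|dirty|dirty>
7. Left → <A|dirty|dirty>
8. Suck → <A|clear|dirty>

<A|clear|dirty>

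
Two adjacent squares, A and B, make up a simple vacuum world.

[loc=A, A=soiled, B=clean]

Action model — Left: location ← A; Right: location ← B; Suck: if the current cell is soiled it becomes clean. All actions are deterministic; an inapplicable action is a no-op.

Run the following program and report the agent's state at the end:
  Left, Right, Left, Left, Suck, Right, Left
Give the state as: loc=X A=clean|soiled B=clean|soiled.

loc=A A=clean B=clean

[1] after Left: loc=A A=soiled B=clean
[2] after Right: loc=B A=soiled B=clean
[3] after Left: loc=A A=soiled B=clean
[4] after Left: loc=A A=soiled B=clean
[5] after Suck: loc=A A=clean B=clean
[6] after Right: loc=B A=clean B=clean
[7] after Left: loc=A A=clean B=clean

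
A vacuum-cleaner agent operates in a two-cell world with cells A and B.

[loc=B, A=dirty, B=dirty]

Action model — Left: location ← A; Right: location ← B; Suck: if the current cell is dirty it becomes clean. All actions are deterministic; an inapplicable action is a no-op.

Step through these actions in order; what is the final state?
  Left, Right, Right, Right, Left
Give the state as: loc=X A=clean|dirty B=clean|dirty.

loc=A A=dirty B=dirty

1. Left → loc=A A=dirty B=dirty
2. Right → loc=B A=dirty B=dirty
3. Right → loc=B A=dirty B=dirty
4. Right → loc=B A=dirty B=dirty
5. Left → loc=A A=dirty B=dirty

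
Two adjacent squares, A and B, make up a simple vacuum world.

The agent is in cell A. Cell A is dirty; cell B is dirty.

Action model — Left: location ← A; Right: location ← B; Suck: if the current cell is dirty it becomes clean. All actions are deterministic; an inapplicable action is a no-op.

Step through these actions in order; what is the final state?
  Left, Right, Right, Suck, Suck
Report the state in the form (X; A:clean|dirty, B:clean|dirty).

(B; A:dirty, B:clean)

Left (#1): (A; A:dirty, B:dirty)
Right (#2): (B; A:dirty, B:dirty)
Right (#3): (B; A:dirty, B:dirty)
Suck (#4): (B; A:dirty, B:clean)
Suck (#5): (B; A:dirty, B:clean)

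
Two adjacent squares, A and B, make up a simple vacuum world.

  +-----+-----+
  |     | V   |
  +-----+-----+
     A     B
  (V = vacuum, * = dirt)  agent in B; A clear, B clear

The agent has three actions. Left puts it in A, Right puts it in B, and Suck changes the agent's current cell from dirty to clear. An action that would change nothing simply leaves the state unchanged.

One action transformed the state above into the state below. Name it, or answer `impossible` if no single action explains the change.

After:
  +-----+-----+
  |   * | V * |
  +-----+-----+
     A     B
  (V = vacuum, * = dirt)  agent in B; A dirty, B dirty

try  Left: loc=A A=clear B=clear
try Right: loc=B A=clear B=clear
try  Suck: loc=B A=clear B=clear
no single action produces the after-state

impossible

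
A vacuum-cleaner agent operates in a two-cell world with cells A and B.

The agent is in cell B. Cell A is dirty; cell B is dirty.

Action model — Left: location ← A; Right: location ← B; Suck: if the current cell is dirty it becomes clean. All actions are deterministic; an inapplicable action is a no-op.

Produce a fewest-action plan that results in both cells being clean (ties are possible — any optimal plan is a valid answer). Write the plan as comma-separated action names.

step 1/3 (Suck): (B; A:dirty, B:clean)
step 2/3 (Left): (A; A:dirty, B:clean)
step 3/3 (Suck): (A; A:clean, B:clean)
min 3: Suck B + move + Suck A

Suck, Left, Suck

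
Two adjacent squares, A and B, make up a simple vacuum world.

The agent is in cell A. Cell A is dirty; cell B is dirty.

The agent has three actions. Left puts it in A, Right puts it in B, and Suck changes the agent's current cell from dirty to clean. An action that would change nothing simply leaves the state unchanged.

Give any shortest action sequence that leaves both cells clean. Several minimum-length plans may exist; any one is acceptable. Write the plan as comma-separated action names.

1) do Suck; now (A; A:clean, B:dirty)
2) do Right; now (B; A:clean, B:dirty)
3) do Suck; now (B; A:clean, B:clean)
min 3: Suck A + move + Suck B

Suck, Right, Suck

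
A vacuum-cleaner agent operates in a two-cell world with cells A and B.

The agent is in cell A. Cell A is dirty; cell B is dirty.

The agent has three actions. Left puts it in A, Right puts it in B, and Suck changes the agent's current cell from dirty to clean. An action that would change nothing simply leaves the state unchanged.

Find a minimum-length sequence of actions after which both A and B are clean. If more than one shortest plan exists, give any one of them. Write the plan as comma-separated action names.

Suck, Right, Suck

[1] after Suck: in A — A clean, B dirty
[2] after Right: in B — A clean, B dirty
[3] after Suck: in B — A clean, B clean
min 3: Suck A + move + Suck B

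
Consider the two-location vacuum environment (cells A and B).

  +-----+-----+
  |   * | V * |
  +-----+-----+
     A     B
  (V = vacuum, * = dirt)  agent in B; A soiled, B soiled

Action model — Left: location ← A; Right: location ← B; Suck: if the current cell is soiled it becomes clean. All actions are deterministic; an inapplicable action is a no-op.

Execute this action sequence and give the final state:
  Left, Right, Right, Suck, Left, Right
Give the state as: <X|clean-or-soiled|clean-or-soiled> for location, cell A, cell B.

<B|soiled|clean>

step 1/6 (Left): <A|soiled|soiled>
step 2/6 (Right): <B|soiled|soiled>
step 3/6 (Right): <B|soiled|soiled>
step 4/6 (Suck): <B|soiled|clean>
step 5/6 (Left): <A|soiled|clean>
step 6/6 (Right): <B|soiled|clean>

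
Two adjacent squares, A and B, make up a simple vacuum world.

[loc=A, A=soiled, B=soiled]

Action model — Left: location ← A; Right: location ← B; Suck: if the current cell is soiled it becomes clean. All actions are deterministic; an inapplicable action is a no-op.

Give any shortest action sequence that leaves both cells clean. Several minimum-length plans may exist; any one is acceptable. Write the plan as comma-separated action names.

Suck (#1): <A|clean|soiled>
Right (#2): <B|clean|soiled>
Suck (#3): <B|clean|clean>
min 3: Suck A + move + Suck B

Suck, Right, Suck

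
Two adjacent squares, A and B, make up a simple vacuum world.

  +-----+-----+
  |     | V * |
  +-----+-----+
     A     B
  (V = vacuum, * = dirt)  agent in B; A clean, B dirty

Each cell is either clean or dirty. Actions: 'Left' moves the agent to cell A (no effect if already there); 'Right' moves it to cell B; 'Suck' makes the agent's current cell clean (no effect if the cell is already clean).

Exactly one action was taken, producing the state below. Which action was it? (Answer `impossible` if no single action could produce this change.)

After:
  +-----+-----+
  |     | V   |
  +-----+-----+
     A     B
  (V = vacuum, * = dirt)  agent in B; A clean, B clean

try  Left: loc=A A=clean B=dirty
try Right: loc=B A=clean B=dirty
try  Suck: loc=B A=clean B=clean  ← match

Suck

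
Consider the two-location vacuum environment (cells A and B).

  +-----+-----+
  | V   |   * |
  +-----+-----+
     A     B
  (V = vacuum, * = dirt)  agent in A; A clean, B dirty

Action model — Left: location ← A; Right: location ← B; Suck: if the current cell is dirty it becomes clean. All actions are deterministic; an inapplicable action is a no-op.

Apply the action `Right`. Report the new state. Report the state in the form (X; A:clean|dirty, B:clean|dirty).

(B; A:clean, B:dirty)

start: (A; A:clean, B:dirty)
t=1 Right ⇒ (B; A:clean, B:dirty)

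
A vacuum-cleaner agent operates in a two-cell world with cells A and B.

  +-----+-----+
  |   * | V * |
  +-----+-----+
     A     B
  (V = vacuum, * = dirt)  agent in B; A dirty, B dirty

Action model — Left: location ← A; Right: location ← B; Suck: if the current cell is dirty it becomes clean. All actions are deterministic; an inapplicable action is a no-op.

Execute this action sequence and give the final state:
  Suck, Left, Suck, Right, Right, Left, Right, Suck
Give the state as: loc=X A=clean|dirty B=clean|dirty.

step 1/8 (Suck): loc=B A=dirty B=clean
step 2/8 (Left): loc=A A=dirty B=clean
step 3/8 (Suck): loc=A A=clean B=clean
step 4/8 (Right): loc=B A=clean B=clean
step 5/8 (Right): loc=B A=clean B=clean
step 6/8 (Left): loc=A A=clean B=clean
step 7/8 (Right): loc=B A=clean B=clean
step 8/8 (Suck): loc=B A=clean B=clean

loc=B A=clean B=clean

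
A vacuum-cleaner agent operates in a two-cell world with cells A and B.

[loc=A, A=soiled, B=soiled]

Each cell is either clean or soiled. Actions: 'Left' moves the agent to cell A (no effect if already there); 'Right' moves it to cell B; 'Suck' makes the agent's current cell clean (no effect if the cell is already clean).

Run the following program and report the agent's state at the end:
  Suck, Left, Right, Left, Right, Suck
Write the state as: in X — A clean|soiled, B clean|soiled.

Suck (#1): in A — A clean, B soiled
Left (#2): in A — A clean, B soiled
Right (#3): in B — A clean, B soiled
Left (#4): in A — A clean, B soiled
Right (#5): in B — A clean, B soiled
Suck (#6): in B — A clean, B clean

in B — A clean, B clean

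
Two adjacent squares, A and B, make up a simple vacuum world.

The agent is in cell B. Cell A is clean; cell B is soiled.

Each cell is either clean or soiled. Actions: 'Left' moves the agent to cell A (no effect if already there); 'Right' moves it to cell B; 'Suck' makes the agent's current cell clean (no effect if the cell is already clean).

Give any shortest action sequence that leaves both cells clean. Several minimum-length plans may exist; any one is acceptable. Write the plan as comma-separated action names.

Suck

[1] after Suck: <B|clean|clean>
min 1: B is soiled, one Suck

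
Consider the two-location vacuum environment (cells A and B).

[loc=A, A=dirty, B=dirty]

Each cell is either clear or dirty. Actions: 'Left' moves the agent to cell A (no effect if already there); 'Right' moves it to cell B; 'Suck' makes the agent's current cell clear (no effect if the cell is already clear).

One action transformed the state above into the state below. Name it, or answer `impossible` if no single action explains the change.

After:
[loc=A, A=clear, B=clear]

try  Left: <A|dirty|dirty>
try Right: <B|dirty|dirty>
try  Suck: <A|clear|dirty>
no single action produces the after-state

impossible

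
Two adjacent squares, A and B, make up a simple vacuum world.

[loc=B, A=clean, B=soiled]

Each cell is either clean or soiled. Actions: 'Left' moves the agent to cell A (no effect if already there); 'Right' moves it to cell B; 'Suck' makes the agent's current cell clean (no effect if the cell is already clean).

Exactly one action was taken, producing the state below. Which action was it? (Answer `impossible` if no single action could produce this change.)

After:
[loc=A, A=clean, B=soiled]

try  Left: (A; A:clean, B:soiled)  ← match
try Right: (B; A:clean, B:soiled)
try  Suck: (B; A:clean, B:clean)

Left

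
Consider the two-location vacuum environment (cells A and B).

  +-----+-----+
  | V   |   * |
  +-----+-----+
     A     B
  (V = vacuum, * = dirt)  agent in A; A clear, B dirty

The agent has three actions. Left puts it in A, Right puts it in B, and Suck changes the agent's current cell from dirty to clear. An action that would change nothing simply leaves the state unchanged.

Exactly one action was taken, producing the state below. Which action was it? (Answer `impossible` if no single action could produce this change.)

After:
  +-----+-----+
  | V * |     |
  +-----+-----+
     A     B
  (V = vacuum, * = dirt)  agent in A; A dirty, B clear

impossible

try  Left: in A — A clear, B dirty
try Right: in B — A clear, B dirty
try  Suck: in A — A clear, B dirty
no single action produces the after-state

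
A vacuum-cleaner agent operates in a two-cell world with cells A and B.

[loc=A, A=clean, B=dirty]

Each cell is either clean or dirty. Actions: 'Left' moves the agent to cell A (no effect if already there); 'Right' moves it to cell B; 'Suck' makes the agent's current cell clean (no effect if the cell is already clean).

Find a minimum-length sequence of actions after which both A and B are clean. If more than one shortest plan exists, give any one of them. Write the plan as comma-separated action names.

step 1/2 (Right): in B — A clean, B dirty
step 2/2 (Suck): in B — A clean, B clean
min 2: go B then Suck

Right, Suck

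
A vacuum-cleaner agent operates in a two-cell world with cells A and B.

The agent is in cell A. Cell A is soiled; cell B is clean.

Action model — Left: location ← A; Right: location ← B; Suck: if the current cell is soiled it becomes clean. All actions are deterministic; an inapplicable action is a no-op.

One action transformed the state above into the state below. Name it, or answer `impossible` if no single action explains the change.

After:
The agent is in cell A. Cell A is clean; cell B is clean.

try  Left: (A; A:soiled, B:clean)
try Right: (B; A:soiled, B:clean)
try  Suck: (A; A:clean, B:clean)  ← match

Suck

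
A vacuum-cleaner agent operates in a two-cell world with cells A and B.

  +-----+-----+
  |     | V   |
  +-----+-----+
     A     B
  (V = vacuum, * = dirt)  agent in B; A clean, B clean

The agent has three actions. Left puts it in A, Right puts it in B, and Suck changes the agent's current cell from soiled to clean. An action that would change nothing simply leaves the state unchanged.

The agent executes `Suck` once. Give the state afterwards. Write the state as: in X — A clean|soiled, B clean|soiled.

in B — A clean, B clean

start: in B — A clean, B clean
1. Suck → in B — A clean, B clean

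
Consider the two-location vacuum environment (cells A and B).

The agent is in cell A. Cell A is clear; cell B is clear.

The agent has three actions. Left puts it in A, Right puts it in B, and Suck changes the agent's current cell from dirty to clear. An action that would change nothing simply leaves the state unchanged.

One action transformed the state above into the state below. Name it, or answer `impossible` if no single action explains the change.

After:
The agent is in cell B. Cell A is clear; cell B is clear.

try  Left: loc=A A=clear B=clear
try Right: loc=B A=clear B=clear  ← match
try  Suck: loc=A A=clear B=clear

Right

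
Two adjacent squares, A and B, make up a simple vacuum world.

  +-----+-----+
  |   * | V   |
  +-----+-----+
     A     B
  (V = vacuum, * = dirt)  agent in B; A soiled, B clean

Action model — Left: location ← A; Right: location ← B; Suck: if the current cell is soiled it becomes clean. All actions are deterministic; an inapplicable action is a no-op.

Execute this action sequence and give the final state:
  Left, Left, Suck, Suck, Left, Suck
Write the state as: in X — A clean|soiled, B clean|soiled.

in A — A clean, B clean

1. Left → in A — A soiled, B clean
2. Left → in A — A soiled, B clean
3. Suck → in A — A clean, B clean
4. Suck → in A — A clean, B clean
5. Left → in A — A clean, B clean
6. Suck → in A — A clean, B clean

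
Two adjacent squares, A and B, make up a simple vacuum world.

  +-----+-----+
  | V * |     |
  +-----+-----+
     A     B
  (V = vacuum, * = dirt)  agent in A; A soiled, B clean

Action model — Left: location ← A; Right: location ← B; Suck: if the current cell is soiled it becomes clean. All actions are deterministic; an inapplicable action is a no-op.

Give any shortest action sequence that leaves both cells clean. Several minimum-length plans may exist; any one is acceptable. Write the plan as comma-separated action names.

[1] after Suck: loc=A A=clean B=clean
min 1: A is soiled, one Suck

Suck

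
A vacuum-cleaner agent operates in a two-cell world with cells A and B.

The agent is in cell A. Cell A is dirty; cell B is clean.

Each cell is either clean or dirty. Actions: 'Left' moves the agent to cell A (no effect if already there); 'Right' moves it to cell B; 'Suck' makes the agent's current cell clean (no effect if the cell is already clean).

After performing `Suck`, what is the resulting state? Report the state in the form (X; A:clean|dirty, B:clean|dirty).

start: (A; A:dirty, B:clean)
t=1 Suck ⇒ (A; A:clean, B:clean)

(A; A:clean, B:clean)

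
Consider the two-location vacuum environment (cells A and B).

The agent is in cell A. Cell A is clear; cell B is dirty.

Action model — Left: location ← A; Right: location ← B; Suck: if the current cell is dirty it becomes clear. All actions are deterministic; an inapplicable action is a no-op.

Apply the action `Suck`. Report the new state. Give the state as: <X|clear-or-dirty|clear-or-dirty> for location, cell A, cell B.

<A|clear|dirty>

start: <A|clear|dirty>
t=1 Suck ⇒ <A|clear|dirty>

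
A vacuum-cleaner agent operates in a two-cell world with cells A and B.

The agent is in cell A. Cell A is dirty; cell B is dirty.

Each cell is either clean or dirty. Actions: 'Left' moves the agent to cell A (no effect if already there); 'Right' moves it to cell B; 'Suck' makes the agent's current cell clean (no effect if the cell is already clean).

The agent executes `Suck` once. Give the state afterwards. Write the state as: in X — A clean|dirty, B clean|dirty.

start: in A — A dirty, B dirty
Suck (#1): in A — A clean, B dirty

in A — A clean, B dirty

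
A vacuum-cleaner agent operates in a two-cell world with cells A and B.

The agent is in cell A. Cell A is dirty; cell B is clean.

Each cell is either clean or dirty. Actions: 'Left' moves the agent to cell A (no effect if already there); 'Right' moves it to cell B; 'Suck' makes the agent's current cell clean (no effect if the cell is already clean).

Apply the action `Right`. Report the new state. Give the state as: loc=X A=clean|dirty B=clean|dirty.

start: loc=A A=dirty B=clean
[1] after Right: loc=B A=dirty B=clean

loc=B A=dirty B=clean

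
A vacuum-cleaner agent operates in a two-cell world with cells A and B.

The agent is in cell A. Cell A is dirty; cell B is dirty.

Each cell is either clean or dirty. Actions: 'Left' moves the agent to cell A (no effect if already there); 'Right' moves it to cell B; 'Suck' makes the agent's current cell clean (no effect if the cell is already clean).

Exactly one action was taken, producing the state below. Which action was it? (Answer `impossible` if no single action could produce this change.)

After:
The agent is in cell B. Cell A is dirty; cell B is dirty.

try  Left: <A|dirty|dirty>
try Right: <B|dirty|dirty>  ← match
try  Suck: <A|clean|dirty>

Right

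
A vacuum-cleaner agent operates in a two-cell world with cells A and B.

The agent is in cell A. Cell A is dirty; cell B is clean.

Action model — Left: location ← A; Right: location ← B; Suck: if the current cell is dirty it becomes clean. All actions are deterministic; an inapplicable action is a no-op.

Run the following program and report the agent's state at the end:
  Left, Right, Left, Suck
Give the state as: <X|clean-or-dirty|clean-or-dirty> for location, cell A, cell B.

Left (#1): <A|dirty|clean>
Right (#2): <B|dirty|clean>
Left (#3): <A|dirty|clean>
Suck (#4): <A|clean|clean>

<A|clean|clean>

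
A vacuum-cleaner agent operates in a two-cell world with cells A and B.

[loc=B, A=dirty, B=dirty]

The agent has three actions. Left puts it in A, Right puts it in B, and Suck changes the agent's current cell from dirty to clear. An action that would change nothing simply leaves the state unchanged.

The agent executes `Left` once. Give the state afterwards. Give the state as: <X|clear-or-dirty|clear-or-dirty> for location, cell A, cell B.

<A|dirty|dirty>

start: <B|dirty|dirty>
Left (#1): <A|dirty|dirty>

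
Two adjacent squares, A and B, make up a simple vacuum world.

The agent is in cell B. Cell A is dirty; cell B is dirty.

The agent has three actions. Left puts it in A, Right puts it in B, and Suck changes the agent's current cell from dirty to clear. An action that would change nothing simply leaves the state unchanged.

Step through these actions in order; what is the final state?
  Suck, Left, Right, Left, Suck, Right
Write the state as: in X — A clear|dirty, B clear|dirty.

in B — A clear, B clear

step 1/6 (Suck): in B — A dirty, B clear
step 2/6 (Left): in A — A dirty, B clear
step 3/6 (Right): in B — A dirty, B clear
step 4/6 (Left): in A — A dirty, B clear
step 5/6 (Suck): in A — A clear, B clear
step 6/6 (Right): in B — A clear, B clear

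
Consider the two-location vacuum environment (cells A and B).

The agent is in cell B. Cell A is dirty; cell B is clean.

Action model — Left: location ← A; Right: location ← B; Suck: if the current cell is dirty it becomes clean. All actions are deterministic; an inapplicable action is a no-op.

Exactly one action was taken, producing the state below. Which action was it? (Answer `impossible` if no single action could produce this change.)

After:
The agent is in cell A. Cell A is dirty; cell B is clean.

Left

try  Left: in A — A dirty, B clean  ← match
try Right: in B — A dirty, B clean
try  Suck: in B — A dirty, B clean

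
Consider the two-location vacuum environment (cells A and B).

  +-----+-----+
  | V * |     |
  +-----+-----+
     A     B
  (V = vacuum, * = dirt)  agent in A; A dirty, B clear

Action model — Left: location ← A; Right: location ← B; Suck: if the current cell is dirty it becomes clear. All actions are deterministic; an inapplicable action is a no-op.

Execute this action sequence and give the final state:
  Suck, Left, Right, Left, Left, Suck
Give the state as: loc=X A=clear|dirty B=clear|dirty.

[1] after Suck: loc=A A=clear B=clear
[2] after Left: loc=A A=clear B=clear
[3] after Right: loc=B A=clear B=clear
[4] after Left: loc=A A=clear B=clear
[5] after Left: loc=A A=clear B=clear
[6] after Suck: loc=A A=clear B=clear

loc=A A=clear B=clear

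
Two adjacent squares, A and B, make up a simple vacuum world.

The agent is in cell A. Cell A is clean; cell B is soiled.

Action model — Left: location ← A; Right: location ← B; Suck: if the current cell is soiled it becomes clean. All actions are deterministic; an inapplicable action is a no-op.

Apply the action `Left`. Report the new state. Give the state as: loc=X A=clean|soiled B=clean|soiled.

start: loc=A A=clean B=soiled
1) do Left; now loc=A A=clean B=soiled

loc=A A=clean B=soiled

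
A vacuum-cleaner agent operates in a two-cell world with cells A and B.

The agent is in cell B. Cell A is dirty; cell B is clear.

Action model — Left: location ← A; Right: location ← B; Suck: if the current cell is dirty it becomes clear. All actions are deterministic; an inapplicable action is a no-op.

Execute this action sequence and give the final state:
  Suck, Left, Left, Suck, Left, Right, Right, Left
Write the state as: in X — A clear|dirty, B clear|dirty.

1) do Suck; now in B — A dirty, B clear
2) do Left; now in A — A dirty, B clear
3) do Left; now in A — A dirty, B clear
4) do Suck; now in A — A clear, B clear
5) do Left; now in A — A clear, B clear
6) do Right; now in B — A clear, B clear
7) do Right; now in B — A clear, B clear
8) do Left; now in A — A clear, B clear

in A — A clear, B clear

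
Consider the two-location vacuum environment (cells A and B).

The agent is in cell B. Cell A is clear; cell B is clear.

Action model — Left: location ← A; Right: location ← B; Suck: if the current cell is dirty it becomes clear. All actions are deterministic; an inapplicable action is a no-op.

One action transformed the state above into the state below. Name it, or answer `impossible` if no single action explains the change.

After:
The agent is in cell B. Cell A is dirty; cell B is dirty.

impossible

try  Left: in A — A clear, B clear
try Right: in B — A clear, B clear
try  Suck: in B — A clear, B clear
no single action produces the after-state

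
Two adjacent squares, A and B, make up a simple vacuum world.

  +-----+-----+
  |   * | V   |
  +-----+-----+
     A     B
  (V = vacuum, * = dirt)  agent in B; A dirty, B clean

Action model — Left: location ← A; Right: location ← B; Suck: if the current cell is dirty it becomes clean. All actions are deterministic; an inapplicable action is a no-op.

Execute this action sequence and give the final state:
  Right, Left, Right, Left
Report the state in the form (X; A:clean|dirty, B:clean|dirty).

(A; A:dirty, B:clean)

[1] after Right: (B; A:dirty, B:clean)
[2] after Left: (A; A:dirty, B:clean)
[3] after Right: (B; A:dirty, B:clean)
[4] after Left: (A; A:dirty, B:clean)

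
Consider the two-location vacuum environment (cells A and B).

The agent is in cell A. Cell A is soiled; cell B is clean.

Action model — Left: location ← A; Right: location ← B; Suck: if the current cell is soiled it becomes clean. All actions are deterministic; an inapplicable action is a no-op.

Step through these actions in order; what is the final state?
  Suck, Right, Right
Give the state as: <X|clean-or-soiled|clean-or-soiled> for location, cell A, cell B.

<B|clean|clean>

1) do Suck; now <A|clean|clean>
2) do Right; now <B|clean|clean>
3) do Right; now <B|clean|clean>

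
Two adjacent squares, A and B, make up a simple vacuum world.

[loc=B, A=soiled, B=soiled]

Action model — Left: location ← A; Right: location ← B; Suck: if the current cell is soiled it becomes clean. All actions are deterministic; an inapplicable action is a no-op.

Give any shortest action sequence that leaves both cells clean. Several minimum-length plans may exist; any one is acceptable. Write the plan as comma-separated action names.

t=1 Suck ⇒ (B; A:soiled, B:clean)
t=2 Left ⇒ (A; A:soiled, B:clean)
t=3 Suck ⇒ (A; A:clean, B:clean)
min 3: Suck B + move + Suck A

Suck, Left, Suck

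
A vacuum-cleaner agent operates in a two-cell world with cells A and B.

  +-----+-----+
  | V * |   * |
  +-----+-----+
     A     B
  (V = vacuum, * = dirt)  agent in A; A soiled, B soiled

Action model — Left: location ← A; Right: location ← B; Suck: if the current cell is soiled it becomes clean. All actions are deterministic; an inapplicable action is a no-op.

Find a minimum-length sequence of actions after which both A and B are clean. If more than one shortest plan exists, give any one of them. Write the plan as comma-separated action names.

Suck, Right, Suck

1. Suck → <A|clean|soiled>
2. Right → <B|clean|soiled>
3. Suck → <B|clean|clean>
min 3: Suck A + move + Suck B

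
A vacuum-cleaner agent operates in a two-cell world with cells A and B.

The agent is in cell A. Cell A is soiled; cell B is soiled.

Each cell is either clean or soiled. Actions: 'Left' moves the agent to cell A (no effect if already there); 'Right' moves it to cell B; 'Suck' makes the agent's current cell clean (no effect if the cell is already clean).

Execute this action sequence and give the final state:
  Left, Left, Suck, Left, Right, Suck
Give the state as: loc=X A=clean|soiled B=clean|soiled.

step 1/6 (Left): loc=A A=soiled B=soiled
step 2/6 (Left): loc=A A=soiled B=soiled
step 3/6 (Suck): loc=A A=clean B=soiled
step 4/6 (Left): loc=A A=clean B=soiled
step 5/6 (Right): loc=B A=clean B=soiled
step 6/6 (Suck): loc=B A=clean B=clean

loc=B A=clean B=clean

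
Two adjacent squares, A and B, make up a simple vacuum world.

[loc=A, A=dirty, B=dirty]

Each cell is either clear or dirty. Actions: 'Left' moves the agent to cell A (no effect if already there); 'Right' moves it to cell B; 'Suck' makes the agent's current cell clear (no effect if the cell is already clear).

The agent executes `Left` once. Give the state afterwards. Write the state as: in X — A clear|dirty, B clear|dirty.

in A — A dirty, B dirty

start: in A — A dirty, B dirty
t=1 Left ⇒ in A — A dirty, B dirty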